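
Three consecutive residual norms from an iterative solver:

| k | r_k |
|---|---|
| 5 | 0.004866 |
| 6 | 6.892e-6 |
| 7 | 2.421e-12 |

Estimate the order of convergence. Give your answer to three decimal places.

2.266

p ≈ ln(r_7/r_6) / ln(r_6/r_5)
  = ln(2.421e-12/6.892e-6) / ln(6.892e-6/0.004866)
  = ln(3.51277e-07) / ln(0.00141636)
  = -14.861691 / -6.559665 ≈ 2.265617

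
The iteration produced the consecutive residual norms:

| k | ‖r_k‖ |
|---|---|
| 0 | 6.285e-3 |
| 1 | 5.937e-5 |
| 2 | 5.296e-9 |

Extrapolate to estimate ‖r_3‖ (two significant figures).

4.2e-17

First estimate the order: p ≈ ln(‖r_2‖/‖r_1‖) / ln(‖r_1‖/‖r_0‖) = ln(5.296e-9/5.937e-5)/ln(5.937e-5/6.285e-3) = ln(8.92033e-05)/ln(0.0094463) ≈ 2.0001.
Then ‖r_3‖ ≈ ‖r_2‖·(‖r_2‖/‖r_1‖)^p = 5.296e-9·(8.92033e-05)^2.0001 = 5.296e-9·7.94981e-09 ≈ 4.21e-17.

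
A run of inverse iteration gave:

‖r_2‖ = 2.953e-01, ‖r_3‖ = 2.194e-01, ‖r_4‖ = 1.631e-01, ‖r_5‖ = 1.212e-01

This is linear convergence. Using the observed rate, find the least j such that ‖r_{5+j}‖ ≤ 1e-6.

Rate ρ ≈ ‖r_5‖/‖r_4‖ = 1.212e-01/1.631e-01 = 0.7431.
After j more steps, ‖r_{5+j}‖ ≈ 1.212e-01·ρ^j; need ρ^j ≤ 1e-6/1.212e-01 = 8.25083e-06.
j ≥ ln(8.25083e-06)/ln(0.7431) = -11.7052/-0.29692 = 39.422.
So 40 more iterations are needed.

40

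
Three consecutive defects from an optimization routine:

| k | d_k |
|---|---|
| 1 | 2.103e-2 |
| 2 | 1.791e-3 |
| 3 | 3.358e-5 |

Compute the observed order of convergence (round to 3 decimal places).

1.614

p ≈ ln(d_3/d_2) / ln(d_2/d_1)
  = ln(3.358e-5/1.791e-3) / ln(1.791e-3/2.103e-2)
  = ln(0.0187493) / ln(0.0851641)
  = -3.976599 / -2.463175 ≈ 1.614420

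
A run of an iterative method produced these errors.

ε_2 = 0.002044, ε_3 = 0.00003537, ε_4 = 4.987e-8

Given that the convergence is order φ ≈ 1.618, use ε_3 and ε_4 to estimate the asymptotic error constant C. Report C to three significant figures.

0.795

C ≈ ε_4 / ε_3^1.618
  = 4.987e-8 / (0.00003537)^1.618
  = 4.987e-8 / 6.27612e-08 ≈ 0.7946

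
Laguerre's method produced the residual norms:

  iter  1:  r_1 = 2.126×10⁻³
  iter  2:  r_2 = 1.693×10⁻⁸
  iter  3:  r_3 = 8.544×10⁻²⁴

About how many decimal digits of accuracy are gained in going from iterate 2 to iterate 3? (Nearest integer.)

15

Digits gained ≈ log₁₀(r_2/r_3) = log₁₀(1.693×10⁻⁸/8.544×10⁻²⁴) = log₁₀(1.98151e+15) ≈ 15.297.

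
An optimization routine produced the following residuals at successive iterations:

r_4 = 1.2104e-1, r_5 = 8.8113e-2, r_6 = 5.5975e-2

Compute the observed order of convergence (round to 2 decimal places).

1.43

p ≈ ln(r_6/r_5) / ln(r_5/r_4)
  = ln(5.5975e-2/8.8113e-2) / ln(8.8113e-2/1.2104e-1)
  = ln(0.635264) / ln(0.727966)
  = -0.45371 / -0.31750 ≈ 1.42901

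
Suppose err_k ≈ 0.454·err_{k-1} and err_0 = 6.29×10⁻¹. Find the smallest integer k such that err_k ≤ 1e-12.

After k steps, err_k ≈ 6.29×10⁻¹·0.454^k.
Need 0.454^k ≤ 1e-12/6.29×10⁻¹ = 1.58983e-12.
k ≥ ln(1.58983e-12)/ln(0.454) = -27.1674/-0.78966 = 34.404.
Smallest integer k = 35.

35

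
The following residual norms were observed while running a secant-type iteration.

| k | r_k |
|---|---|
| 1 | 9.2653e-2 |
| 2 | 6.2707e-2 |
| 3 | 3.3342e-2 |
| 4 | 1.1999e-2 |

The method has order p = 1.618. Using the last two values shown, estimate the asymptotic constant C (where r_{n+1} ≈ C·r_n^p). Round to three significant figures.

C ≈ r_4 / r_3^1.618
  = 1.1999e-2 / (3.3342e-2)^1.618
  = 1.1999e-2 / 0.00407568 ≈ 2.944

2.94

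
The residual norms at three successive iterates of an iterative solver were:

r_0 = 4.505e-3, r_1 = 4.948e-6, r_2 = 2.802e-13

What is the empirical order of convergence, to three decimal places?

2.449

p ≈ ln(r_2/r_1) / ln(r_1/r_0)
  = ln(2.802e-13/4.948e-6) / ln(4.948e-6/4.505e-3)
  = ln(5.66289e-08) / ln(0.00109834)
  = -16.686746 / -6.813955 ≈ 2.448908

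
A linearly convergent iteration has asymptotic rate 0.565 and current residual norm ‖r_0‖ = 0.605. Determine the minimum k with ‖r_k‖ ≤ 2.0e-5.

After k steps, ‖r_k‖ ≈ 0.605·0.565^k.
Need 0.565^k ≤ 2.0e-5/0.605 = 3.30579e-05.
k ≥ ln(3.30579e-05)/ln(0.565) = -10.3172/-0.57093 = 18.071.
Smallest integer k = 19.

19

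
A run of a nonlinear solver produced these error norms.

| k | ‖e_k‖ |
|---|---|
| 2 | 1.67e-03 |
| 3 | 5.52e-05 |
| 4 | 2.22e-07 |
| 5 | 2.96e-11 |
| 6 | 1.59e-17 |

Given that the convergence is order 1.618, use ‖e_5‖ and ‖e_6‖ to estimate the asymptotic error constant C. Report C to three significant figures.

C ≈ ‖e_6‖ / ‖e_5‖^1.618
  = 1.59e-17 / (2.96e-11)^1.618
  = 1.59e-17 / 9.21616e-18 ≈ 1.7252

1.73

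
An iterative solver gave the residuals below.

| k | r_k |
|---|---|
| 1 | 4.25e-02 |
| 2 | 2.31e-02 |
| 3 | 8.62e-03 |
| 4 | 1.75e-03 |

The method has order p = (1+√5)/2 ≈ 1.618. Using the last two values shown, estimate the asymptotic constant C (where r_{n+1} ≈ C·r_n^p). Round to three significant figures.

3.83

C ≈ r_4 / r_3^1.618
  = 1.75e-03 / (8.62e-03)^1.618
  = 1.75e-03 / 0.000456721 ≈ 3.8317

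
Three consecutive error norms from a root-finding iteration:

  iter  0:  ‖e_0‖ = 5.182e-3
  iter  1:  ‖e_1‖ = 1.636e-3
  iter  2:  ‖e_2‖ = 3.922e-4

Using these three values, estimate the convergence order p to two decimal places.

1.24

p ≈ ln(‖e_2‖/‖e_1‖) / ln(‖e_1‖/‖e_0‖)
  = ln(3.922e-4/1.636e-3) / ln(1.636e-3/5.182e-3)
  = ln(0.239731) / ln(0.315708)
  = -1.42824 / -1.15294 ≈ 1.23878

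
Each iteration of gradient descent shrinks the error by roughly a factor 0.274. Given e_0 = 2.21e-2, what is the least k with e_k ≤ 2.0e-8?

After k steps, e_k ≈ 2.21e-2·0.274^k.
Need 0.274^k ≤ 2.0e-8/2.21e-2 = 9.04977e-07.
k ≥ ln(9.04977e-07)/ln(0.274) = -13.9154/-1.29463 = 10.749.
Smallest integer k = 11.

11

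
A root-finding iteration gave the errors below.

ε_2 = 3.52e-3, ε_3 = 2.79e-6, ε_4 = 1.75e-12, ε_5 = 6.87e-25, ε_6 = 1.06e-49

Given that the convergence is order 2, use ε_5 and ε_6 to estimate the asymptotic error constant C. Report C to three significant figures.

C ≈ ε_6 / ε_5^2
  = 1.06e-49 / (6.87e-25)^2
  = 1.06e-49 / 4.71969e-49 ≈ 0.22459

0.225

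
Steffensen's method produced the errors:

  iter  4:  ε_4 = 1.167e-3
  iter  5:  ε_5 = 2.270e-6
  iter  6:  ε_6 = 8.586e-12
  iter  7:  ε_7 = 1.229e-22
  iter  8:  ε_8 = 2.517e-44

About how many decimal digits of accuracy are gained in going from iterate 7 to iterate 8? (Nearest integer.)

22

Digits gained ≈ log₁₀(ε_7/ε_8) = log₁₀(1.229e-22/2.517e-44) = log₁₀(4.8828e+21) ≈ 21.689.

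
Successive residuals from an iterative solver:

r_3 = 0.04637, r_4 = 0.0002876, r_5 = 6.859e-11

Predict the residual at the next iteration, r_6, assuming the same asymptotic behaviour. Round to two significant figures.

9.3e-31

First estimate the order: p ≈ ln(r_5/r_4) / ln(r_4/r_3) = ln(6.859e-11/0.0002876)/ln(0.0002876/0.04637) = ln(2.38491e-07)/ln(0.00620229) ≈ 3.0001.
Then r_6 ≈ r_5·(r_5/r_4)^p = 6.859e-11·(2.38491e-07)^3.0001 = 6.859e-11·1.35442e-20 ≈ 9.29e-31.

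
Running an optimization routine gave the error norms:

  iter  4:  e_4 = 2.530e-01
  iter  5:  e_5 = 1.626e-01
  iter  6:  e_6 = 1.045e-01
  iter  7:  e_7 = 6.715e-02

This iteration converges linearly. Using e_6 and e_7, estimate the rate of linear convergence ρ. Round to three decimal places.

0.643

ρ ≈ e_7/e_6 = 6.715e-02/1.045e-01 = 0.64258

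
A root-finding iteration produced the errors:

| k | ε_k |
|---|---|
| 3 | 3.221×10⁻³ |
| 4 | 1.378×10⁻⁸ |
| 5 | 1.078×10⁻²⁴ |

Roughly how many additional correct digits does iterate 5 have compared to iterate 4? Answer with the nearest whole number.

16

Digits gained ≈ log₁₀(ε_4/ε_5) = log₁₀(1.378×10⁻⁸/1.078×10⁻²⁴) = log₁₀(1.27829e+16) ≈ 16.107.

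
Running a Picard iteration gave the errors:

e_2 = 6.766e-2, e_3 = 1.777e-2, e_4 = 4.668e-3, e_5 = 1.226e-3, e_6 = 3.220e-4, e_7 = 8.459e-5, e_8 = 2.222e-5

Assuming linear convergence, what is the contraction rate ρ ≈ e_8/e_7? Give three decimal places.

0.263

ρ ≈ e_8/e_7 = 2.222e-5/8.459e-5 = 0.26268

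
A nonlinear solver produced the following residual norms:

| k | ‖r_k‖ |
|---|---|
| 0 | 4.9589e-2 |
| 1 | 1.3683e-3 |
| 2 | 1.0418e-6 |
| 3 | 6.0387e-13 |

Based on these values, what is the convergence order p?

2

Consecutive ratios: ‖r_3‖/‖r_2‖ = 6.0387e-13/1.0418e-6 = 5.79641e-07, ‖r_2‖/‖r_1‖ = 1.0418e-6/1.3683e-3 = 0.000761383.
p ≈ ln(5.79641e-07)/ln(0.000761383) = -14.3609/-7.1804 ≈ 2.00.
So the convergence is quadratic (order 2).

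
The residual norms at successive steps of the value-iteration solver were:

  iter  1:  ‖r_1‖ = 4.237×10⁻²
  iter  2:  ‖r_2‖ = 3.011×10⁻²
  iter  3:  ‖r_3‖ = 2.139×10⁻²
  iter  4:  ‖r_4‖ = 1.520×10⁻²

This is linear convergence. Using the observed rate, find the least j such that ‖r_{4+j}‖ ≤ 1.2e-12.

69

Rate ρ ≈ ‖r_4‖/‖r_3‖ = 1.520×10⁻²/2.139×10⁻² = 0.7106.
After j more steps, ‖r_{4+j}‖ ≈ 1.520×10⁻²·ρ^j; need ρ^j ≤ 1.2e-12/1.520×10⁻² = 7.89474e-11.
j ≥ ln(7.89474e-11)/ln(0.7106) = -23.2622/-0.34165 = 68.088.
So 69 more iterations are needed.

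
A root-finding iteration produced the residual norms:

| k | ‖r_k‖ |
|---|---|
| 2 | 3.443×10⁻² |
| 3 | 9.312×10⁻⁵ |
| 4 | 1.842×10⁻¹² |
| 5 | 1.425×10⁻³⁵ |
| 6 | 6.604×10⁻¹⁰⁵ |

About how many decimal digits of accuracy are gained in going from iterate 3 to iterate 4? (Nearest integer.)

Digits gained ≈ log₁₀(‖r_3‖/‖r_4‖) = log₁₀(9.312×10⁻⁵/1.842×10⁻¹²) = log₁₀(5.05537e+07) ≈ 7.704.

8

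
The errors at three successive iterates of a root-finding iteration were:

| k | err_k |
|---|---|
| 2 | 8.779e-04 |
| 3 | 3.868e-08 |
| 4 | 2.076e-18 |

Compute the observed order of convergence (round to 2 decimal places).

2.36

p ≈ ln(err_4/err_3) / ln(err_3/err_2)
  = ln(2.076e-18/3.868e-08) / ln(3.868e-08/8.779e-04)
  = ln(5.36711e-11) / ln(4.40597e-05)
  = -23.64815 / -10.02997 ≈ 2.35775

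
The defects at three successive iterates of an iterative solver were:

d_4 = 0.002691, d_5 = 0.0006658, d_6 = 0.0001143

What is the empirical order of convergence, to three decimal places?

1.262

p ≈ ln(d_6/d_5) / ln(d_5/d_4)
  = ln(0.0001143/0.0006658) / ln(0.0006658/0.002691)
  = ln(0.171673) / ln(0.247417)
  = -1.762164 / -1.396680 ≈ 1.261681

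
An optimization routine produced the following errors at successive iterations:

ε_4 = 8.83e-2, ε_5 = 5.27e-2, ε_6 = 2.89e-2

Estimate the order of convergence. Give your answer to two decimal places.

p ≈ ln(ε_6/ε_5) / ln(ε_5/ε_4)
  = ln(2.89e-2/5.27e-2) / ln(5.27e-2/8.83e-2)
  = ln(0.548387) / ln(0.596829)
  = -0.60077 / -0.51612 ≈ 1.16401

1.16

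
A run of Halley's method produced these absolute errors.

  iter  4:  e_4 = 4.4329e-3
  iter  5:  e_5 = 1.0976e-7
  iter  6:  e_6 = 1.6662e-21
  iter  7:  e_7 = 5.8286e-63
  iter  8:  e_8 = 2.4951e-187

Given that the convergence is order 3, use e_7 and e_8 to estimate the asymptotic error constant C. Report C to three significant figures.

C ≈ e_8 / e_7^3
  = 2.4951e-187 / (5.8286e-63)^3
  = 2.4951e-187 / 1.98013e-187 ≈ 1.2601

1.26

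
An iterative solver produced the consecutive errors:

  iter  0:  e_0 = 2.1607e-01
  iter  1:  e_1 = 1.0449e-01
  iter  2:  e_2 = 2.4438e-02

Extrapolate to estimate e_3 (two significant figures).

1.3e-3

First estimate the order: p ≈ ln(e_2/e_1) / ln(e_1/e_0) = ln(2.4438e-02/1.0449e-01)/ln(1.0449e-01/2.1607e-01) = ln(0.233879)/ln(0.483593) ≈ 1.9999.
Then e_3 ≈ e_2·(e_2/e_1)^p = 2.4438e-02·(0.233879)^1.9999 = 2.4438e-02·0.0547073 ≈ 0.001337.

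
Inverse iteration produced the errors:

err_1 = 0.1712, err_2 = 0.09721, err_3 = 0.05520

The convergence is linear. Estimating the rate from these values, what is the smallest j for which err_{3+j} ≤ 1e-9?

32

Rate ρ ≈ err_3/err_2 = 0.05520/0.09721 = 0.5678.
After j more steps, err_{3+j} ≈ 0.05520·ρ^j; need ρ^j ≤ 1e-9/0.05520 = 1.81159e-08.
j ≥ ln(1.81159e-08)/ln(0.5678) = -17.8265/-0.56599 = 31.496.
So 32 more iterations are needed.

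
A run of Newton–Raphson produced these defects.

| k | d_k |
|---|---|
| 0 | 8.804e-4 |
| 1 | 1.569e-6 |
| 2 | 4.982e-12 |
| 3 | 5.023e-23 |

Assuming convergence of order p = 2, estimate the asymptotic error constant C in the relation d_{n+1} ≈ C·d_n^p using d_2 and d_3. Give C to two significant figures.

C ≈ d_3 / d_2^2
  = 5.023e-23 / (4.982e-12)^2
  = 5.023e-23 / 2.48203e-23 ≈ 2.0237

2.0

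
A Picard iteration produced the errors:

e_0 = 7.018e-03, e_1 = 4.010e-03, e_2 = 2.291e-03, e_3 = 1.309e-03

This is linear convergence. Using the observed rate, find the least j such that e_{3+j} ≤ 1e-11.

34

Rate ρ ≈ e_3/e_2 = 1.309e-03/2.291e-03 = 0.5714.
After j more steps, e_{3+j} ≈ 1.309e-03·ρ^j; need ρ^j ≤ 1e-11/1.309e-03 = 7.63942e-09.
j ≥ ln(7.63942e-09)/ln(0.5714) = -18.6899/-0.55967 = 33.395.
So 34 more iterations are needed.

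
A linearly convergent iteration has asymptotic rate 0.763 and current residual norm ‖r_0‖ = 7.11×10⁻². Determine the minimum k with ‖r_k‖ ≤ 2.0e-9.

65

After k steps, ‖r_k‖ ≈ 7.11×10⁻²·0.763^k.
Need 0.763^k ≤ 2.0e-9/7.11×10⁻² = 2.81294e-08.
k ≥ ln(2.81294e-08)/ln(0.763) = -17.3865/-0.27050 = 64.275.
Smallest integer k = 65.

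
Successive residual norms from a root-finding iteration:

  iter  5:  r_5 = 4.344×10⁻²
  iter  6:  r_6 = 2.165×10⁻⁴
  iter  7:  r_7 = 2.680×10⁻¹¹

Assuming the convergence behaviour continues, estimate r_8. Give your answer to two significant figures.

First estimate the order: p ≈ ln(r_7/r_6) / ln(r_6/r_5) = ln(2.680×10⁻¹¹/2.165×10⁻⁴)/ln(2.165×10⁻⁴/4.344×10⁻²) = ln(1.23788e-07)/ln(0.00498389) ≈ 3.0000.
Then r_8 ≈ r_7·(r_7/r_6)^p = 2.680×10⁻¹¹·(1.23788e-07)^3.0000 = 2.680×10⁻¹¹·1.89686e-21 ≈ 5.084e-32.

5.1e-32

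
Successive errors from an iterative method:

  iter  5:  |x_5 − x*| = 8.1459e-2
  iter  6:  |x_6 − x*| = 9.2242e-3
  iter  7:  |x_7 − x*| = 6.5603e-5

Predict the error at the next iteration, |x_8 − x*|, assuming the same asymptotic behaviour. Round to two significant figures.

8.7e-10

First estimate the order: p ≈ ln(|x_7 − x*|/|x_6 − x*|) / ln(|x_6 − x*|/|x_5 − x*|) = ln(6.5603e-5/9.2242e-3)/ln(9.2242e-3/8.1459e-2) = ln(0.00711205)/ln(0.113237) ≈ 2.2706.
Then |x_8 − x*| ≈ |x_7 − x*|·(|x_7 − x*|/|x_6 − x*|)^p = 6.5603e-5·(0.00711205)^2.2706 = 6.5603e-5·1.3266e-05 ≈ 8.703e-10.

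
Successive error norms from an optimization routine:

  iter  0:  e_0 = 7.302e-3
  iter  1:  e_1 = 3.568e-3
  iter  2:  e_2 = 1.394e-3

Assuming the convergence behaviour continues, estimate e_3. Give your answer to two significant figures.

First estimate the order: p ≈ ln(e_2/e_1) / ln(e_1/e_0) = ln(1.394e-3/3.568e-3)/ln(3.568e-3/7.302e-3) = ln(0.390695)/ln(0.488633) ≈ 1.3123.
Then e_3 ≈ e_2·(e_2/e_1)^p = 1.394e-3·(0.390695)^1.3123 = 1.394e-3·0.291319 ≈ 0.0004061.

4.1e-4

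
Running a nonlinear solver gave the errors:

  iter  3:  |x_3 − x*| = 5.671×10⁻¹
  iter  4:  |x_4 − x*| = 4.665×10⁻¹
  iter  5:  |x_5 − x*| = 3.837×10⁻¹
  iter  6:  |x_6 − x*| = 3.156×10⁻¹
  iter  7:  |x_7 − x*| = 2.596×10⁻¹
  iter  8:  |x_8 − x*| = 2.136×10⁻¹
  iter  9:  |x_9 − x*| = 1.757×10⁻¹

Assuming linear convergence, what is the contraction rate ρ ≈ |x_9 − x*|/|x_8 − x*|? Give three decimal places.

0.823

ρ ≈ |x_9 − x*|/|x_8 − x*| = 1.757×10⁻¹/2.136×10⁻¹ = 0.82257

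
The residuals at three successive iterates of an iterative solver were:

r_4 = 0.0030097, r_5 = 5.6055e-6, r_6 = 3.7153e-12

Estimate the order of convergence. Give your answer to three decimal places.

p ≈ ln(r_6/r_5) / ln(r_5/r_4)
  = ln(3.7153e-12/5.6055e-6) / ln(5.6055e-6/0.0030097)
  = ln(6.62795e-07) / ln(0.00186248)
  = -14.226800 / -6.285846 ≈ 2.263307

2.263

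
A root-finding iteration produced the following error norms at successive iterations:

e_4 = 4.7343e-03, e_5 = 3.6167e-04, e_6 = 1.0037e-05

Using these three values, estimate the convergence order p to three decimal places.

1.394

p ≈ ln(e_6/e_5) / ln(e_5/e_4)
  = ln(1.0037e-05/3.6167e-04) / ln(3.6167e-04/4.7343e-03)
  = ln(0.0277518) / ln(0.0763936)
  = -3.584455 / -2.571856 ≈ 1.393723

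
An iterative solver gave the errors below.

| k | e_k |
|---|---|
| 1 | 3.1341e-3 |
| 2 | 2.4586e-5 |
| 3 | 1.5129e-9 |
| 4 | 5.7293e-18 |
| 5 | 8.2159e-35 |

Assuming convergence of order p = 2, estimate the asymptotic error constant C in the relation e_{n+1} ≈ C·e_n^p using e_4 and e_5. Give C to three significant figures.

C ≈ e_5 / e_4^2
  = 8.2159e-35 / (5.7293e-18)^2
  = 8.2159e-35 / 3.28249e-35 ≈ 2.5029

2.50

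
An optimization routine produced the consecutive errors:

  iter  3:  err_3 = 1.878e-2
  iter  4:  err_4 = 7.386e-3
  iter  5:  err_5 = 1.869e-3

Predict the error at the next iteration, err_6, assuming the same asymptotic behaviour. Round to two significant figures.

2.5e-4

First estimate the order: p ≈ ln(err_5/err_4) / ln(err_4/err_3) = ln(1.869e-3/7.386e-3)/ln(7.386e-3/1.878e-2) = ln(0.253046)/ln(0.393291) ≈ 1.4725.
Then err_6 ≈ err_5·(err_5/err_4)^p = 1.869e-3·(0.253046)^1.4725 = 1.869e-3·0.132194 ≈ 0.0002471.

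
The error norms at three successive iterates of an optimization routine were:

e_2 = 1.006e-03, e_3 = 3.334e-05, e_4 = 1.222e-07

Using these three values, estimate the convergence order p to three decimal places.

p ≈ ln(e_4/e_3) / ln(e_3/e_2)
  = ln(1.222e-07/3.334e-05) / ln(3.334e-05/1.006e-03)
  = ln(0.00366527) / ln(0.0331412)
  = -5.608853 / -3.406978 ≈ 1.646284

1.646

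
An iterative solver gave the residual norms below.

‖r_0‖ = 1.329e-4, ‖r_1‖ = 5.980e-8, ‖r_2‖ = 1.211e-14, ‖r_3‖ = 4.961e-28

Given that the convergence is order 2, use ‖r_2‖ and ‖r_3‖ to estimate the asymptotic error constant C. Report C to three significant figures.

3.38

C ≈ ‖r_3‖ / ‖r_2‖^2
  = 4.961e-28 / (1.211e-14)^2
  = 4.961e-28 / 1.46652e-28 ≈ 3.3828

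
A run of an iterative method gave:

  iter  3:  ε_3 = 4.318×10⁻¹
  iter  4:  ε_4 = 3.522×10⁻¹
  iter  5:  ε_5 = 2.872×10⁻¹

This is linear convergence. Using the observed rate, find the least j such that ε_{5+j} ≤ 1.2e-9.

95

Rate ρ ≈ ε_5/ε_4 = 2.872×10⁻¹/3.522×10⁻¹ = 0.8154.
After j more steps, ε_{5+j} ≈ 2.872×10⁻¹·ρ^j; need ρ^j ≤ 1.2e-9/2.872×10⁻¹ = 4.17827e-09.
j ≥ ln(4.17827e-09)/ln(0.8154) = -19.2934/-0.20408 = 94.538.
So 95 more iterations are needed.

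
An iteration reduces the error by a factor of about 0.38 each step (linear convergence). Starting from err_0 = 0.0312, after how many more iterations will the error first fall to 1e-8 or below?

16

After k steps, err_k ≈ 0.0312·0.38^k.
Need 0.38^k ≤ 1e-8/0.0312 = 3.20513e-07.
k ≥ ln(3.20513e-07)/ln(0.38) = -14.9533/-0.96758 = 15.454.
Smallest integer k = 16.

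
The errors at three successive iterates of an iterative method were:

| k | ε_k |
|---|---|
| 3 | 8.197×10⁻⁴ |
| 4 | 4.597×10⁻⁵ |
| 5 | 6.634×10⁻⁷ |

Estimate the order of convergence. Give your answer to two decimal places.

p ≈ ln(ε_5/ε_4) / ln(ε_4/ε_3)
  = ln(6.634×10⁻⁷/4.597×10⁻⁵) / ln(4.597×10⁻⁵/8.197×10⁻⁴)
  = ln(0.0144312) / ln(0.0560815)
  = -4.23836 / -2.88095 ≈ 1.47117

1.47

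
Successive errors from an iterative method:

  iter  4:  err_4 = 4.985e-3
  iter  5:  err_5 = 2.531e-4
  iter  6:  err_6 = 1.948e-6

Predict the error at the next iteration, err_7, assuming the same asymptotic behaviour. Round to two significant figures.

First estimate the order: p ≈ ln(err_6/err_5) / ln(err_5/err_4) = ln(1.948e-6/2.531e-4)/ln(2.531e-4/4.985e-3) = ln(0.00769656)/ln(0.0507723) ≈ 1.6330.
Then err_7 ≈ err_6·(err_6/err_5)^p = 1.948e-6·(0.00769656)^1.6330 = 1.948e-6·0.000353445 ≈ 6.885e-10.

6.9e-10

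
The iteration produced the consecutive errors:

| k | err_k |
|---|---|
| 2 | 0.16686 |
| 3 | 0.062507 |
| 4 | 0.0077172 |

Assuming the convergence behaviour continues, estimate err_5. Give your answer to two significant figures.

9.0e-5

First estimate the order: p ≈ ln(err_4/err_3) / ln(err_3/err_2) = ln(0.0077172/0.062507)/ln(0.062507/0.16686) = ln(0.123461)/ln(0.374607) ≈ 2.1304.
Then err_5 ≈ err_4·(err_4/err_3)^p = 0.0077172·(0.123461)^2.1304 = 0.0077172·0.0116037 ≈ 8.955e-05.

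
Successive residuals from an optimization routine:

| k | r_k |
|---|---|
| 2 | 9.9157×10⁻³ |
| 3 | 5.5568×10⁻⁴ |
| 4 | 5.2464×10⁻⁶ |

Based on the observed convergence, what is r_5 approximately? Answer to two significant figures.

2.8e-9

First estimate the order: p ≈ ln(r_4/r_3) / ln(r_3/r_2) = ln(5.2464×10⁻⁶/5.5568×10⁻⁴)/ln(5.5568×10⁻⁴/9.9157×10⁻³) = ln(0.00944141)/ln(0.0560404) ≈ 1.6180.
Then r_5 ≈ r_4·(r_4/r_3)^p = 5.2464×10⁻⁶·(0.00944141)^1.6180 = 5.2464×10⁻⁶·0.000529188 ≈ 2.776e-09.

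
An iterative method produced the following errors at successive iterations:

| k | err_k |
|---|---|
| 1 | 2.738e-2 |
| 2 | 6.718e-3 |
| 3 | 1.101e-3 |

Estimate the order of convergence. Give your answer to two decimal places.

1.29

p ≈ ln(err_3/err_2) / ln(err_2/err_1)
  = ln(1.101e-3/6.718e-3) / ln(6.718e-3/2.738e-2)
  = ln(0.163888) / ln(0.245362)
  = -1.80857 / -1.40502 ≈ 1.28722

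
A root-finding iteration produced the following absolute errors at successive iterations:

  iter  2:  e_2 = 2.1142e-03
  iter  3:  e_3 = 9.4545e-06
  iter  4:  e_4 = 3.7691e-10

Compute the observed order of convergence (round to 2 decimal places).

p ≈ ln(e_4/e_3) / ln(e_3/e_2)
  = ln(3.7691e-10/9.4545e-06) / ln(9.4545e-06/2.1142e-03)
  = ln(3.98657e-05) / ln(0.0044719)
  = -10.12999 / -5.40994 ≈ 1.87248

1.87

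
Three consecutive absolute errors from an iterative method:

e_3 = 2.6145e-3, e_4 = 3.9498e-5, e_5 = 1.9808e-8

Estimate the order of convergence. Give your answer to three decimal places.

1.812

p ≈ ln(e_5/e_4) / ln(e_4/e_3)
  = ln(1.9808e-8/3.9498e-5) / ln(3.9498e-5/2.6145e-3)
  = ln(0.000501494) / ln(0.0151073)
  = -7.597919 / -4.192577 ≈ 1.812231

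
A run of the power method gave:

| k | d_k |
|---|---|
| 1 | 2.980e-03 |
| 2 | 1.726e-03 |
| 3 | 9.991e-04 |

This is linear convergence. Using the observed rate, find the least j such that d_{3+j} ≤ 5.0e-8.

19

Rate ρ ≈ d_3/d_2 = 9.991e-04/1.726e-03 = 0.5789.
After j more steps, d_{3+j} ≈ 9.991e-04·ρ^j; need ρ^j ≤ 5.0e-8/9.991e-04 = 5.0045e-05.
j ≥ ln(5.0045e-05)/ln(0.5789) = -9.9026/-0.54663 = 18.116.
So 19 more iterations are needed.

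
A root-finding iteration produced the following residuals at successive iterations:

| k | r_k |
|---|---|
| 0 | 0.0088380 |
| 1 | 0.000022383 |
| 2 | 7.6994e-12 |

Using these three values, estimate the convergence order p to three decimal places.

2.489

p ≈ ln(r_2/r_1) / ln(r_1/r_0)
  = ln(7.6994e-12/0.000022383) / ln(0.000022383/0.0088380)
  = ln(3.43984e-07) / ln(0.00253259)
  = -14.882671 / -5.978513 ≈ 2.489360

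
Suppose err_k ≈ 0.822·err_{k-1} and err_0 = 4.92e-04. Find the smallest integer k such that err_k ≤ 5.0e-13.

106

After k steps, err_k ≈ 4.92e-04·0.822^k.
Need 0.822^k ≤ 5.0e-13/4.92e-04 = 1.01626e-09.
k ≥ ln(1.01626e-09)/ln(0.822) = -20.7071/-0.19601 = 105.643.
Smallest integer k = 106.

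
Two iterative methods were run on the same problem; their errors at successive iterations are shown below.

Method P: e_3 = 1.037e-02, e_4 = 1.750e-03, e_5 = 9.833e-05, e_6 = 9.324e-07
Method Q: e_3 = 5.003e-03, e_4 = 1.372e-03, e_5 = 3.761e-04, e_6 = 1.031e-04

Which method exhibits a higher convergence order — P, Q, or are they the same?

P

Method P: p ≈ ln(9.324e-07/9.833e-05)/ln(9.833e-05/1.750e-03) ≈ 1.62.
Method Q: p ≈ ln(1.031e-04/3.761e-04)/ln(3.761e-04/1.372e-03) ≈ 1.00.
Method P has the higher order (≈1.6 vs ≈1.0).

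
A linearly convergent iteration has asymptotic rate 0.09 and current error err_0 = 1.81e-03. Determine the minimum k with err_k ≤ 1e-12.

9

After k steps, err_k ≈ 1.81e-03·0.09^k.
Need 0.09^k ≤ 1e-12/1.81e-03 = 5.52486e-10.
k ≥ ln(5.52486e-10)/ln(0.09) = -21.3166/-2.40795 = 8.853.
Smallest integer k = 9.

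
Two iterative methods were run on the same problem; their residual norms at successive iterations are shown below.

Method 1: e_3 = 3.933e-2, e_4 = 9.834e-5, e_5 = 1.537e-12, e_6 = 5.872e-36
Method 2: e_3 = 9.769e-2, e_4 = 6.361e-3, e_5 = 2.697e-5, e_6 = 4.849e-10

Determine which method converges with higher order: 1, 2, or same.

1

Method 1: p ≈ ln(5.872e-36/1.537e-12)/ln(1.537e-12/9.834e-5) ≈ 3.00.
Method 2: p ≈ ln(4.849e-10/2.697e-5)/ln(2.697e-5/6.361e-3) ≈ 2.00.
Method 1 has the higher order (≈3.0 vs ≈2.0).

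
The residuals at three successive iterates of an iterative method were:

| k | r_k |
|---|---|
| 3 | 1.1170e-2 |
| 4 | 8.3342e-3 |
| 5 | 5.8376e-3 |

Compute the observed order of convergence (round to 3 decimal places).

1.216

p ≈ ln(r_5/r_4) / ln(r_4/r_3)
  = ln(5.8376e-3/8.3342e-3) / ln(8.3342e-3/1.1170e-2)
  = ln(0.700439) / ln(0.746124)
  = -0.356048 / -0.292863 ≈ 1.215749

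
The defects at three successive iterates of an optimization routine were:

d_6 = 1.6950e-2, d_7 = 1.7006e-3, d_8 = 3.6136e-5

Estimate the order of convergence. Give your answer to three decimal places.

1.675

p ≈ ln(d_8/d_7) / ln(d_7/d_6)
  = ln(3.6136e-5/1.7006e-3) / ln(1.7006e-3/1.6950e-2)
  = ln(0.021249) / ln(0.10033)
  = -3.851445 / -2.299291 ≈ 1.675058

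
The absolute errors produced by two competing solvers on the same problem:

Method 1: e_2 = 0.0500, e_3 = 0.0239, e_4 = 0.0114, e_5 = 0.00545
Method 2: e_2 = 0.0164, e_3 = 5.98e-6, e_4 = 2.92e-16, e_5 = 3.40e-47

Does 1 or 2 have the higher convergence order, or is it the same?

2

Method 1: p ≈ ln(0.00545/0.0114)/ln(0.0114/0.0239) ≈ 1.00.
Method 2: p ≈ ln(3.40e-47/2.92e-16)/ln(2.92e-16/5.98e-6) ≈ 3.00.
Method 2 has the higher order (≈3.0 vs ≈1.0).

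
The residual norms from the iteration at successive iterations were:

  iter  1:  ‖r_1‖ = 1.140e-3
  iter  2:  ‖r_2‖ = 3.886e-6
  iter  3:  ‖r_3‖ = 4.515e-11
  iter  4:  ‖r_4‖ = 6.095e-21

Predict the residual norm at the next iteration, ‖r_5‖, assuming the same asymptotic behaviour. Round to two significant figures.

First estimate the order: p ≈ ln(‖r_4‖/‖r_3‖) / ln(‖r_3‖/‖r_2‖) = ln(6.095e-21/4.515e-11)/ln(4.515e-11/3.886e-6) = ln(1.34994e-10)/ln(1.16186e-05) ≈ 2.0000.
Then ‖r_5‖ ≈ ‖r_4‖·(‖r_4‖/‖r_3‖)^p = 6.095e-21·(1.34994e-10)^2.0000 = 6.095e-21·1.82234e-20 ≈ 1.111e-40.

1.1e-40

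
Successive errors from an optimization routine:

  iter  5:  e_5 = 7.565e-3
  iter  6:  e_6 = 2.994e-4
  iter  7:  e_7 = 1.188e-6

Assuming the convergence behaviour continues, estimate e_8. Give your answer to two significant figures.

9.2e-11

First estimate the order: p ≈ ln(e_7/e_6) / ln(e_6/e_5) = ln(1.188e-6/2.994e-4)/ln(2.994e-4/7.565e-3) = ln(0.00396794)/ln(0.039577) ≈ 1.7122.
Then e_8 ≈ e_7·(e_7/e_6)^p = 1.188e-6·(0.00396794)^1.7122 = 1.188e-6·7.73149e-05 ≈ 9.185e-11.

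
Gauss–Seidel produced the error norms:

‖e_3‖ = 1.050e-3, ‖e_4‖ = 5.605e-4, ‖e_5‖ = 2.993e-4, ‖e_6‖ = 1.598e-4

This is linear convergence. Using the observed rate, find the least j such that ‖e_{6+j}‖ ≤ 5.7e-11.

24

Rate ρ ≈ ‖e_6‖/‖e_5‖ = 1.598e-4/2.993e-4 = 0.5339.
After j more steps, ‖e_{6+j}‖ ≈ 1.598e-4·ρ^j; need ρ^j ≤ 5.7e-11/1.598e-4 = 3.56696e-07.
j ≥ ln(3.56696e-07)/ln(0.5339) = -14.8464/-0.62755 = 23.658.
So 24 more iterations are needed.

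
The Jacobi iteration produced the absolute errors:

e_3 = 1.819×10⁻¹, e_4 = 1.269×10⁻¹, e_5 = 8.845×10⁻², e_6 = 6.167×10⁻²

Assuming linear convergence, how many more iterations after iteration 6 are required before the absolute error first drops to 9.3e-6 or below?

25

Rate ρ ≈ e_6/e_5 = 6.167×10⁻²/8.845×10⁻² = 0.6972.
After j more steps, e_{6+j} ≈ 6.167×10⁻²·ρ^j; need ρ^j ≤ 9.3e-6/6.167×10⁻² = 0.000150803.
j ≥ ln(0.000150803)/ln(0.6972) = -8.7995/-0.36068 = 24.397.
So 25 more iterations are needed.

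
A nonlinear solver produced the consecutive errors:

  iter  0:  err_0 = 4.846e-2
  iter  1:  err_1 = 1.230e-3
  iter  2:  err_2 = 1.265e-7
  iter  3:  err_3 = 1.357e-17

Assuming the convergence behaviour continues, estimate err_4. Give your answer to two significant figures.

1.6e-42

First estimate the order: p ≈ ln(err_3/err_2) / ln(err_2/err_1) = ln(1.357e-17/1.265e-7)/ln(1.265e-7/1.230e-3) = ln(1.07273e-10)/ln(0.000102846) ≈ 2.5000.
Then err_4 ≈ err_3·(err_3/err_2)^p = 1.357e-17·(1.07273e-10)^2.5000 = 1.357e-17·1.19186e-25 ≈ 1.617e-42.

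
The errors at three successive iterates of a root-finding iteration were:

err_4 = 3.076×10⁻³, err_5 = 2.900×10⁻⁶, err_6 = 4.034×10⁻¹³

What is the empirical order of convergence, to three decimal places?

p ≈ ln(err_6/err_5) / ln(err_5/err_4)
  = ln(4.034×10⁻¹³/2.900×10⁻⁶) / ln(2.900×10⁻⁶/3.076×10⁻³)
  = ln(1.39103e-07) / ln(0.000942783)
  = -15.788051 / -6.966674 ≈ 2.266225

2.266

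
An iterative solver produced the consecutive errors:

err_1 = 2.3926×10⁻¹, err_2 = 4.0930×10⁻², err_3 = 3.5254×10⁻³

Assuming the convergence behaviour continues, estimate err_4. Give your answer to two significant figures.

1.2e-4

First estimate the order: p ≈ ln(err_3/err_2) / ln(err_2/err_1) = ln(3.5254×10⁻³/4.0930×10⁻²)/ln(4.0930×10⁻²/2.3926×10⁻¹) = ln(0.0861324)/ln(0.171069) ≈ 1.3886.
Then err_4 ≈ err_3·(err_3/err_2)^p = 3.5254×10⁻³·(0.0861324)^1.3886 = 3.5254×10⁻³·0.0332179 ≈ 0.0001171.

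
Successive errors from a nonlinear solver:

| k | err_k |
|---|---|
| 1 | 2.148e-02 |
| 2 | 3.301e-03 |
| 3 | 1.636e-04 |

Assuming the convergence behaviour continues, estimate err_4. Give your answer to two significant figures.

1.3e-6

First estimate the order: p ≈ ln(err_3/err_2) / ln(err_2/err_1) = ln(1.636e-04/3.301e-03)/ln(3.301e-03/2.148e-02) = ln(0.0495607)/ln(0.153678) ≈ 1.6042.
Then err_4 ≈ err_3·(err_3/err_2)^p = 1.636e-04·(0.0495607)^1.6042 = 1.636e-04·0.00806751 ≈ 1.32e-06.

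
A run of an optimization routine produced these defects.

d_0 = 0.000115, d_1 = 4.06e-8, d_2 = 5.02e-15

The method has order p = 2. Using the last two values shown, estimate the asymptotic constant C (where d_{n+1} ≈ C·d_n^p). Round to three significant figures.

C ≈ d_2 / d_1^2
  = 5.02e-15 / (4.06e-8)^2
  = 5.02e-15 / 1.64836e-15 ≈ 3.0455

3.05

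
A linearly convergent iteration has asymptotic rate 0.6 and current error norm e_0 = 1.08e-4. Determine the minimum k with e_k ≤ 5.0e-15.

47

After k steps, e_k ≈ 1.08e-4·0.6^k.
Need 0.6^k ≤ 5.0e-15/1.08e-4 = 4.62963e-11.
k ≥ ln(4.62963e-11)/ln(0.6) = -23.7960/-0.51083 = 46.583.
Smallest integer k = 47.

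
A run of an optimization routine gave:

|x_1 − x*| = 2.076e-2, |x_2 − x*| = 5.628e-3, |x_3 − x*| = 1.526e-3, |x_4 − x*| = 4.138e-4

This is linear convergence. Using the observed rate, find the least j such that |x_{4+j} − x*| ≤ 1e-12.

16

Rate ρ ≈ |x_4 − x*|/|x_3 − x*| = 4.138e-4/1.526e-3 = 0.2712.
After j more steps, |x_{4+j} − x*| ≈ 4.138e-4·ρ^j; need ρ^j ≤ 1e-12/4.138e-4 = 2.41663e-09.
j ≥ ln(2.41663e-09)/ln(0.2712) = -19.8409/-1.30490 = 15.205.
So 16 more iterations are needed.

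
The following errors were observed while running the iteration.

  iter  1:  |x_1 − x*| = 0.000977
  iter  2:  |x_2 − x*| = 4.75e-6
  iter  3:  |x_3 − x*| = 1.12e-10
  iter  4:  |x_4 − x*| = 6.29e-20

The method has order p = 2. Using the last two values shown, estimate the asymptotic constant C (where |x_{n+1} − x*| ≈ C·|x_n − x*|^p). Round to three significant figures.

C ≈ |x_4 − x*| / |x_3 − x*|^2
  = 6.29e-20 / (1.12e-10)^2
  = 6.29e-20 / 1.2544e-20 ≈ 5.0143

5.01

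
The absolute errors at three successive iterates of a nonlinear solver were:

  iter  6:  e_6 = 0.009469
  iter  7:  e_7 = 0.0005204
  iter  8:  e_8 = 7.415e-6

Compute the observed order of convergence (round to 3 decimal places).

1.465

p ≈ ln(e_8/e_7) / ln(e_7/e_6)
  = ln(7.415e-6/0.0005204) / ln(0.0005204/0.009469)
  = ln(0.0142487) / ln(0.0549583)
  = -4.251090 / -2.901181 ≈ 1.465296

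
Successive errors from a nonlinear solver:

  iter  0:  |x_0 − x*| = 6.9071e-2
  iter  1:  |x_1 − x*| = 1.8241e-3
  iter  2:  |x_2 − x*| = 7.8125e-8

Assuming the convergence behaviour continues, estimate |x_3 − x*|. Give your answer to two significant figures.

First estimate the order: p ≈ ln(|x_2 − x*|/|x_1 − x*|) / ln(|x_1 − x*|/|x_0 − x*|) = ln(7.8125e-8/1.8241e-3)/ln(1.8241e-3/6.9071e-2) = ln(4.28293e-05)/ln(0.0264091) ≈ 2.7678.
Then |x_3 − x*| ≈ |x_2 − x*|·(|x_2 − x*|/|x_1 − x*|)^p = 7.8125e-8·(4.28293e-05)^2.7678 = 7.8125e-8·8.11956e-13 ≈ 6.343e-20.

6.3e-20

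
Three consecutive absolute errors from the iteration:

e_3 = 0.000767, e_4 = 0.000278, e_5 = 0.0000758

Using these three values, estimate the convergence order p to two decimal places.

1.28

p ≈ ln(e_5/e_4) / ln(e_4/e_3)
  = ln(0.0000758/0.000278) / ln(0.000278/0.000767)
  = ln(0.272662) / ln(0.362451)
  = -1.29952 / -1.01487 ≈ 1.28048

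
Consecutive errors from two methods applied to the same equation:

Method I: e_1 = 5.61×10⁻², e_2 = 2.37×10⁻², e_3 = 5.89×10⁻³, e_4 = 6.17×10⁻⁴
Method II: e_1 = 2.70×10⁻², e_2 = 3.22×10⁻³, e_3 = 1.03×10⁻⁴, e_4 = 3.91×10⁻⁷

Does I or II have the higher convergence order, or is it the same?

Method I: p ≈ ln(6.17×10⁻⁴/5.89×10⁻³)/ln(5.89×10⁻³/2.37×10⁻²) ≈ 1.62.
Method II: p ≈ ln(3.91×10⁻⁷/1.03×10⁻⁴)/ln(1.03×10⁻⁴/3.22×10⁻³) ≈ 1.62.
Both orders ≈ 1.6 — effectively the same.

same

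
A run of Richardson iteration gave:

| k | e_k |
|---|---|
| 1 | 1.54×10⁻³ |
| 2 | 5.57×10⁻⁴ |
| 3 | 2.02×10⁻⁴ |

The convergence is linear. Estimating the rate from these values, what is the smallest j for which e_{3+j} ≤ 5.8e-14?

Rate ρ ≈ e_3/e_2 = 2.02×10⁻⁴/5.57×10⁻⁴ = 0.3627.
After j more steps, e_{3+j} ≈ 2.02×10⁻⁴·ρ^j; need ρ^j ≤ 5.8e-14/2.02×10⁻⁴ = 2.87129e-10.
j ≥ ln(2.87129e-10)/ln(0.3627) = -21.9711/-1.01418 = 21.664.
So 22 more iterations are needed.

22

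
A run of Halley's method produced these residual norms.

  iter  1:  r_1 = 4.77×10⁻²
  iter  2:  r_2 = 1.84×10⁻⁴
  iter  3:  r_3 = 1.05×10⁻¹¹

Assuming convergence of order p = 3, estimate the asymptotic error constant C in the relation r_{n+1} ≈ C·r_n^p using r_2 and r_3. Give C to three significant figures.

1.69

C ≈ r_3 / r_2^3
  = 1.05×10⁻¹¹ / (1.84×10⁻⁴)^3
  = 1.05×10⁻¹¹ / 6.2295e-12 ≈ 1.6855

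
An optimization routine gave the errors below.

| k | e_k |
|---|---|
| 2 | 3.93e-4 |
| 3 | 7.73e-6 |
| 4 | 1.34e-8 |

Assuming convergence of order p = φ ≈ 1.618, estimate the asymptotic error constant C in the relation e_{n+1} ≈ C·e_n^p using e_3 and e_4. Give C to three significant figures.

2.50

C ≈ e_4 / e_3^1.618
  = 1.34e-8 / (7.73e-6)^1.618
  = 1.34e-8 / 5.35888e-09 ≈ 2.5005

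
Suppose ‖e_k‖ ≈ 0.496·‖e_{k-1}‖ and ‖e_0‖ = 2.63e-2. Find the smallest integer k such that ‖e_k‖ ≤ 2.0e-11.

30

After k steps, ‖e_k‖ ≈ 2.63e-2·0.496^k.
Need 0.496^k ≤ 2.0e-11/2.63e-2 = 7.60456e-10.
k ≥ ln(7.60456e-10)/ln(0.496) = -20.9971/-0.70118 = 29.945.
Smallest integer k = 30.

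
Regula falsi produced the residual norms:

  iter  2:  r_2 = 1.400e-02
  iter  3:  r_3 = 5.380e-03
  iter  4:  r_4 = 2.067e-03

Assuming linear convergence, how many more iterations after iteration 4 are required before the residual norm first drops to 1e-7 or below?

11

Rate ρ ≈ r_4/r_3 = 2.067e-03/5.380e-03 = 0.3842.
After j more steps, r_{4+j} ≈ 2.067e-03·ρ^j; need ρ^j ≤ 1e-7/2.067e-03 = 4.83793e-05.
j ≥ ln(4.83793e-05)/ln(0.3842) = -9.9364/-0.95659 = 10.387.
So 11 more iterations are needed.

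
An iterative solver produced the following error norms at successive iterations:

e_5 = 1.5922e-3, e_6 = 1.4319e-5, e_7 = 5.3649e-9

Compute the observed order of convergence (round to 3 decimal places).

1.675

p ≈ ln(e_7/e_6) / ln(e_6/e_5)
  = ln(5.3649e-9/1.4319e-5) / ln(1.4319e-5/1.5922e-3)
  = ln(0.00037467) / ln(0.00899322)
  = -7.889465 / -4.711284 ≈ 1.674589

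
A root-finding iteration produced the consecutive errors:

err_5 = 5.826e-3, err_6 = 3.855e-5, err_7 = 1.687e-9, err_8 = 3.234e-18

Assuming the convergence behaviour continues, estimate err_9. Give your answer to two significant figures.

1.2e-35

First estimate the order: p ≈ ln(err_8/err_7) / ln(err_7/err_6) = ln(3.234e-18/1.687e-9)/ln(1.687e-9/3.855e-5) = ln(1.91701e-09)/ln(4.37613e-05) ≈ 1.9999.
Then err_9 ≈ err_8·(err_8/err_7)^p = 3.234e-18·(1.91701e-09)^1.9999 = 3.234e-18·3.68231e-18 ≈ 1.191e-35.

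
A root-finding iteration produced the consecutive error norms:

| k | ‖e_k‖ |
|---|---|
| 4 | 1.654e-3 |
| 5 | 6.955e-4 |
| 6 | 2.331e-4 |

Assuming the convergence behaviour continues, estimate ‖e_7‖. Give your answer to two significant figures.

First estimate the order: p ≈ ln(‖e_6‖/‖e_5‖) / ln(‖e_5‖/‖e_4‖) = ln(2.331e-4/6.955e-4)/ln(6.955e-4/1.654e-3) = ln(0.335155)/ln(0.420496) ≈ 1.2618.
Then ‖e_7‖ ≈ ‖e_6‖·(‖e_6‖/‖e_5‖)^p = 2.331e-4·(0.335155)^1.2618 = 2.331e-4·0.251742 ≈ 5.868e-05.

5.9e-5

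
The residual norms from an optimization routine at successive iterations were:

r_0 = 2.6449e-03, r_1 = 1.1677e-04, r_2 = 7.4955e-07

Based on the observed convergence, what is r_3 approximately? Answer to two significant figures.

First estimate the order: p ≈ ln(r_2/r_1) / ln(r_1/r_0) = ln(7.4955e-07/1.1677e-04)/ln(1.1677e-04/2.6449e-03) = ln(0.00641903)/ln(0.0441491) ≈ 1.6180.
Then r_3 ≈ r_2·(r_2/r_1)^p = 7.4955e-07·(0.00641903)^1.6180 = 7.4955e-07·0.000283456 ≈ 2.125e-10.

2.1e-10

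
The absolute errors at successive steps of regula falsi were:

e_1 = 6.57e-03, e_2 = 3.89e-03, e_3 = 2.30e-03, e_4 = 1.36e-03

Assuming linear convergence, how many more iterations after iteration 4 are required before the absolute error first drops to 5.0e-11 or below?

Rate ρ ≈ e_4/e_3 = 1.36e-03/2.30e-03 = 0.5913.
After j more steps, e_{4+j} ≈ 1.36e-03·ρ^j; need ρ^j ≤ 5.0e-11/1.36e-03 = 3.67647e-08.
j ≥ ln(3.67647e-08)/ln(0.5913) = -17.1187/-0.52543 = 32.580.
So 33 more iterations are needed.

33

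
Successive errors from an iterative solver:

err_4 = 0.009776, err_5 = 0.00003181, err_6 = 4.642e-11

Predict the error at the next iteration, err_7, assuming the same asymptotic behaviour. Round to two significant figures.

9.5e-25

First estimate the order: p ≈ ln(err_6/err_5) / ln(err_5/err_4) = ln(4.642e-11/0.00003181)/ln(0.00003181/0.009776) = ln(1.45929e-06)/ln(0.00325389) ≈ 2.3460.
Then err_7 ≈ err_6·(err_6/err_5)^p = 4.642e-11·(1.45929e-06)^2.3460 = 4.642e-11·2.0374e-14 ≈ 9.458e-25.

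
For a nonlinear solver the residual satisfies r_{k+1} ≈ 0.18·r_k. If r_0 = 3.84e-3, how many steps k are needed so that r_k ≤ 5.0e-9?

After k steps, r_k ≈ 3.84e-3·0.18^k.
Need 0.18^k ≤ 5.0e-9/3.84e-3 = 1.30208e-06.
k ≥ ln(1.30208e-06)/ln(0.18) = -13.5515/-1.71480 = 7.903.
Smallest integer k = 8.

8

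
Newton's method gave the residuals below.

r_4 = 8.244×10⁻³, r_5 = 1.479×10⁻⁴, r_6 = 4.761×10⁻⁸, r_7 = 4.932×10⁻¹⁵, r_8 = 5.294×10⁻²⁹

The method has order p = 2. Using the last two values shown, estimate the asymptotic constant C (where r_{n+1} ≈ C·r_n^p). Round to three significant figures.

2.18

C ≈ r_8 / r_7^2
  = 5.294×10⁻²⁹ / (4.932×10⁻¹⁵)^2
  = 5.294×10⁻²⁹ / 2.43246e-29 ≈ 2.1764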